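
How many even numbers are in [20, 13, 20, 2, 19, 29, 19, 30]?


Check each element:
  20 is even
  13 is odd
  20 is even
  2 is even
  19 is odd
  29 is odd
  19 is odd
  30 is even
Evens: [20, 20, 2, 30]
Count of evens = 4
Final answer: 4


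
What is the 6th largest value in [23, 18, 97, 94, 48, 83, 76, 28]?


Sort descending: [97, 94, 83, 76, 48, 28, 23, 18]
The 6th element (1-indexed) is at index 5.
Value = 28
Final answer: 28


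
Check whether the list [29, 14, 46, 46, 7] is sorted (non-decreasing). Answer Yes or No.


Check consecutive pairs:
  29 <= 14? False
  14 <= 46? True
  46 <= 46? True
  46 <= 7? False
2 consecutive pair(s) are out of order, so the list is not sorted.
Final answer: No


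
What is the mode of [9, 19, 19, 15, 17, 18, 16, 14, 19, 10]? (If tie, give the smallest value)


Count the frequency of each value:
  9 appears 1 time(s)
  10 appears 1 time(s)
  14 appears 1 time(s)
  15 appears 1 time(s)
  16 appears 1 time(s)
  17 appears 1 time(s)
  18 appears 1 time(s)
  19 appears 3 time(s)
Maximum frequency is 3.
Only 19 reaches that frequency, so it is the mode.
Final answer: 19


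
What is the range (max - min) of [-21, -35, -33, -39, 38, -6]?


Maximum value: 38
Minimum value: -39
Range = 38 - (-39) = 77
Final answer: 77


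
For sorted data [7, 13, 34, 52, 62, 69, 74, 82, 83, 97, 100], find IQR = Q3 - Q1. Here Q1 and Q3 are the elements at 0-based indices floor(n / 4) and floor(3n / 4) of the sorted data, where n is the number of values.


The data has n = 11 elements.
Q1 index = floor(11 / 4) = floor(2.75) = 2; Q3 index = floor(3 * 11 / 4) = floor(8.25) = 8
Q1 = element at index 2 = 34
Q3 = element at index 8 = 83
IQR = 83 - 34 = 49
Final answer: 49


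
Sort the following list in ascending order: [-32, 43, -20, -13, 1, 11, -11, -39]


Original list: [-32, 43, -20, -13, 1, 11, -11, -39]
Repeatedly take the smallest remaining element:
  Remaining [-32, 43, -20, -13, 1, 11, -11, -39] -> smallest is -39
  Remaining [-32, 43, -20, -13, 1, 11, -11] -> smallest is -32
  Remaining [43, -20, -13, 1, 11, -11] -> smallest is -20
  Remaining [43, -13, 1, 11, -11] -> smallest is -13
  Remaining [43, 1, 11, -11] -> smallest is -11
  Remaining [43, 1, 11] -> smallest is 1
  Remaining [43, 11] -> smallest is 11
  Remaining [43] -> smallest is 43
Collecting the picks in order gives the sorted list.
Final answer: [-39, -32, -20, -13, -11, 1, 11, 43]


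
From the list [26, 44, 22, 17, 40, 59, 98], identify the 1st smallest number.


Sort ascending: [17, 22, 26, 40, 44, 59, 98]
The 1st element (1-indexed) is at index 0.
Value = 17
Final answer: 17


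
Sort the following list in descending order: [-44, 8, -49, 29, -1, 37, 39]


Original list: [-44, 8, -49, 29, -1, 37, 39]
Repeatedly take the largest remaining element:
  Remaining [-44, 8, -49, 29, -1, 37, 39] -> largest is 39
  Remaining [-44, 8, -49, 29, -1, 37] -> largest is 37
  Remaining [-44, 8, -49, 29, -1] -> largest is 29
  Remaining [-44, 8, -49, -1] -> largest is 8
  Remaining [-44, -49, -1] -> largest is -1
  Remaining [-44, -49] -> largest is -44
  Remaining [-49] -> largest is -49
Collecting the picks in order gives the descending list.
Final answer: [39, 37, 29, 8, -1, -44, -49]


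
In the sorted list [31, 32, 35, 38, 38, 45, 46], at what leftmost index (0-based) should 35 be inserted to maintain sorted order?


List is sorted: [31, 32, 35, 38, 38, 45, 46]
We need the leftmost position where 35 can be inserted, i.e. the first index whose element is >= 35 (or the end of the list if none is).
Binary search with low=0, high=7 (0-based indices):
  low=0, high=7, mid=3: a[3]=38 >= 35, so high = 3
  low=0, high=3, mid=1: a[1]=32 < 35, so low = 2
  low=2, high=3, mid=2: a[2]=35 >= 35, so high = 2
Now low = high = 2, so the insertion index is 2.
Final answer: 2


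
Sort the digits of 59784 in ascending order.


The number 59784 has digits: 5, 9, 7, 8, 4
Sorted: 4, 5, 7, 8, 9
Joining the sorted digits gives the result.
Final answer: 45789


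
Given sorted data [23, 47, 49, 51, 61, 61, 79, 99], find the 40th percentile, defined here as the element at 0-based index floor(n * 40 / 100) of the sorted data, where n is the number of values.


The dataset has n = 8 elements.
Index = floor(8 * 40 / 100) = floor(320 / 100) = floor(3.2) = 3
Counting from index 0 in the sorted data, the element at index 3 is 51.
Final answer: 51


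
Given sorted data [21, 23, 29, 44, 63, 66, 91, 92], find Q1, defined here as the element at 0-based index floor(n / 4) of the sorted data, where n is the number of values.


The list has n = 8 elements.
Q1 index = floor(8 / 4) = floor(2) = 2
Counting from index 0 in the sorted data, the element at index 2 is 29.
Final answer: 29


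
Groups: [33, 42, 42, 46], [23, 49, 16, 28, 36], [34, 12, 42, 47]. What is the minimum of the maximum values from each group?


Find max of each group:
  Group 1: [33, 42, 42, 46] -> max = 46
  Group 2: [23, 49, 16, 28, 36] -> max = 49
  Group 3: [34, 12, 42, 47] -> max = 47
Maxes: [46, 49, 47]
Minimum of maxes = 46
Final answer: 46


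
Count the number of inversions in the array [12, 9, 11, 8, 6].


For each element, count the later elements that are smaller than it:
  12 (index 0): smaller elements after it = [9, 11, 8, 6] -> 4
  9 (index 1): smaller elements after it = [8, 6] -> 2
  11 (index 2): smaller elements after it = [8, 6] -> 2
  8 (index 3): smaller elements after it = [6] -> 1
Total inversions = 4 + 2 + 2 + 1 = 9
Final answer: 9


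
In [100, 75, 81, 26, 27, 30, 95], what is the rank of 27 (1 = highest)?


Sort descending: [100, 95, 81, 75, 30, 27, 26]
Find 27 in the sorted list.
27 is at position 6.
Final answer: 6


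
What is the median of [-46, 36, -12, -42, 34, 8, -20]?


First, sort the list: [-46, -42, -20, -12, 8, 34, 36]
The list has 7 elements (odd count).
The middle index is 3 (0-based), and the element there is -12.
Final answer: -12


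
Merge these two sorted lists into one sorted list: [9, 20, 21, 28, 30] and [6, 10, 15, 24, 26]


List A: [9, 20, 21, 28, 30]
List B: [6, 10, 15, 24, 26]
Repeatedly compare the front elements and take the smaller:
  9 vs 6 -> take 6
  9 vs 10 -> take 9
  20 vs 10 -> take 10
  20 vs 15 -> take 15
  20 vs 24 -> take 20
  21 vs 24 -> take 21
  28 vs 24 -> take 24
  28 vs 26 -> take 26
  B is exhausted; append the rest of A: [28, 30]
Final answer: [6, 9, 10, 15, 20, 21, 24, 26, 28, 30]


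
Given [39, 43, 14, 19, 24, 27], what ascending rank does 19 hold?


Sort ascending: [14, 19, 24, 27, 39, 43]
Find 19 in the sorted list.
19 is at position 2 (1-indexed).
Final answer: 2


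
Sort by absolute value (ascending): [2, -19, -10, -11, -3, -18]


Compute absolute values:
  |2| = 2
  |-19| = 19
  |-10| = 10
  |-11| = 11
  |-3| = 3
  |-18| = 18
Absolute values in increasing order: 2 < 3 < 10 < 11 < 18 < 19
Listing the original numbers in that order gives the answer.
Final answer: [2, -3, -10, -11, -18, -19]


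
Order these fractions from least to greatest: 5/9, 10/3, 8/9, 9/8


Convert to decimal for comparison:
  5/9 = 0.5556
  10/3 = 3.3333
  8/9 = 0.8889
  9/8 = 1.125
Decimals in increasing order: 0.5556 < 0.8889 < 1.125 < 3.3333
Writing each back as its fraction gives the sorted order.
Final answer: 5/9, 8/9, 9/8, 10/3


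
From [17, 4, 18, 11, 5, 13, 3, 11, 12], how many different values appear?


List all unique values:
Distinct values: [3, 4, 5, 11, 12, 13, 17, 18]
Count = 8
Final answer: 8


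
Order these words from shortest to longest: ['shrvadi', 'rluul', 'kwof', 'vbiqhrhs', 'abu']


Compute lengths:
  'shrvadi' has length 7
  'rluul' has length 5
  'kwof' has length 4
  'vbiqhrhs' has length 8
  'abu' has length 3
Lengths in increasing order: 3 < 4 < 5 < 7 < 8
Listing the words in that order gives the answer.
Final answer: ['abu', 'kwof', 'rluul', 'shrvadi', 'vbiqhrhs']


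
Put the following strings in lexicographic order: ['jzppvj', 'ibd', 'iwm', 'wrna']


Compare strings character by character (the first differing letter decides):
  'ibd' < 'iwm' since 'b' < 'w' at position 2
  'iwm' < 'jzppvj' since 'i' < 'j' at position 1
  'jzppvj' < 'wrna' since 'j' < 'w' at position 1
Chaining these comparisons gives the alphabetical order.
Final answer: ['ibd', 'iwm', 'jzppvj', 'wrna']


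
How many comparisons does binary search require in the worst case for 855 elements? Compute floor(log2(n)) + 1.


Binary search halves the search space each step.
Maximum comparisons = floor(log2(855)) + 1
log2(855) = 9.7398
floor(log2(855)) = 9, so 9 + 1 = 10
Final answer: 10


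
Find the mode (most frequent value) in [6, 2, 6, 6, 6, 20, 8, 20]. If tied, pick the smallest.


Count the frequency of each value:
  2 appears 1 time(s)
  6 appears 4 time(s)
  8 appears 1 time(s)
  20 appears 2 time(s)
Maximum frequency is 4.
Only 6 reaches that frequency, so it is the mode.
Final answer: 6


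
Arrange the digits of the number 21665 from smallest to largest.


The number 21665 has digits: 2, 1, 6, 6, 5
Sorted: 1, 2, 5, 6, 6
Joining the sorted digits gives the result.
Final answer: 12566


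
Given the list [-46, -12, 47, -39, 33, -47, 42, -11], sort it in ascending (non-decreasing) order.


Original list: [-46, -12, 47, -39, 33, -47, 42, -11]
Repeatedly take the smallest remaining element:
  Remaining [-46, -12, 47, -39, 33, -47, 42, -11] -> smallest is -47
  Remaining [-46, -12, 47, -39, 33, 42, -11] -> smallest is -46
  Remaining [-12, 47, -39, 33, 42, -11] -> smallest is -39
  Remaining [-12, 47, 33, 42, -11] -> smallest is -12
  Remaining [47, 33, 42, -11] -> smallest is -11
  Remaining [47, 33, 42] -> smallest is 33
  Remaining [47, 42] -> smallest is 42
  Remaining [47] -> smallest is 47
Collecting the picks in order gives the sorted list.
Final answer: [-47, -46, -39, -12, -11, 33, 42, 47]


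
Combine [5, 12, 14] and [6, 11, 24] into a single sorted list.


List A: [5, 12, 14]
List B: [6, 11, 24]
Repeatedly compare the front elements and take the smaller:
  5 vs 6 -> take 5
  12 vs 6 -> take 6
  12 vs 11 -> take 11
  12 vs 24 -> take 12
  14 vs 24 -> take 14
  A is exhausted; append the rest of B: [24]
Final answer: [5, 6, 11, 12, 14, 24]


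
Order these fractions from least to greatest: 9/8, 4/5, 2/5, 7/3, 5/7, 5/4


Convert to decimal for comparison:
  9/8 = 1.125
  4/5 = 0.8
  2/5 = 0.4
  7/3 = 2.3333
  5/7 = 0.7143
  5/4 = 1.25
Decimals in increasing order: 0.4 < 0.7143 < 0.8 < 1.125 < 1.25 < 2.3333
Writing each back as its fraction gives the sorted order.
Final answer: 2/5, 5/7, 4/5, 9/8, 5/4, 7/3


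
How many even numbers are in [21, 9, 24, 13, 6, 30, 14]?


Check each element:
  21 is odd
  9 is odd
  24 is even
  13 is odd
  6 is even
  30 is even
  14 is even
Evens: [24, 6, 30, 14]
Count of evens = 4
Final answer: 4


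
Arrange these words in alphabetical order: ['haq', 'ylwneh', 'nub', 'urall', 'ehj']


Compare strings character by character (the first differing letter decides):
  'ehj' < 'haq' since 'e' < 'h' at position 1
  'haq' < 'nub' since 'h' < 'n' at position 1
  'nub' < 'urall' since 'n' < 'u' at position 1
  'urall' < 'ylwneh' since 'u' < 'y' at position 1
Chaining these comparisons gives the alphabetical order.
Final answer: ['ehj', 'haq', 'nub', 'urall', 'ylwneh']


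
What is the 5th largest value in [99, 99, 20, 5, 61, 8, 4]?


Sort descending: [99, 99, 61, 20, 8, 5, 4]
The 5th element (1-indexed) is at index 4.
Value = 8
Final answer: 8


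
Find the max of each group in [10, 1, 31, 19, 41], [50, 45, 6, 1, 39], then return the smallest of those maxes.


Find max of each group:
  Group 1: [10, 1, 31, 19, 41] -> max = 41
  Group 2: [50, 45, 6, 1, 39] -> max = 50
Maxes: [41, 50]
Minimum of maxes = 41
Final answer: 41


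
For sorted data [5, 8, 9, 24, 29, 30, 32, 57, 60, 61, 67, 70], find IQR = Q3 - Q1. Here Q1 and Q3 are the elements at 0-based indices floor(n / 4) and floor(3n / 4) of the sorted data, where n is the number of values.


The data has n = 12 elements.
Q1 index = floor(12 / 4) = floor(3) = 3; Q3 index = floor(3 * 12 / 4) = floor(9) = 9
Q1 = element at index 3 = 24
Q3 = element at index 9 = 61
IQR = 61 - 24 = 37
Final answer: 37


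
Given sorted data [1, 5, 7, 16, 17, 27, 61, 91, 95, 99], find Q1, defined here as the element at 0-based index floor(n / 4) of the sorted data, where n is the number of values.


The list has n = 10 elements.
Q1 index = floor(10 / 4) = floor(2.5) = 2
Counting from index 0 in the sorted data, the element at index 2 is 7.
Final answer: 7


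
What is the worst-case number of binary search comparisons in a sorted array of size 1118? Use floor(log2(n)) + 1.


Binary search halves the search space each step.
Maximum comparisons = floor(log2(1118)) + 1
log2(1118) = 10.1267
floor(log2(1118)) = 10, so 10 + 1 = 11
Final answer: 11


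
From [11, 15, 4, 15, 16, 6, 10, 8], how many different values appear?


List all unique values:
Distinct values: [4, 6, 8, 10, 11, 15, 16]
Count = 7
Final answer: 7


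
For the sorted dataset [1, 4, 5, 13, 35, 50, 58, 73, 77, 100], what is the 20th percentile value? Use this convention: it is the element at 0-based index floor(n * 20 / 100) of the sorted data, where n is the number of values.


The dataset has n = 10 elements.
Index = floor(10 * 20 / 100) = floor(200 / 100) = floor(2) = 2
Counting from index 0 in the sorted data, the element at index 2 is 5.
Final answer: 5


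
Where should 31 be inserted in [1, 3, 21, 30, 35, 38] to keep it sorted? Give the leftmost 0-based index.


List is sorted: [1, 3, 21, 30, 35, 38]
We need the leftmost position where 31 can be inserted, i.e. the first index whose element is >= 31 (or the end of the list if none is).
Binary search with low=0, high=6 (0-based indices):
  low=0, high=6, mid=3: a[3]=30 < 31, so low = 4
  low=4, high=6, mid=5: a[5]=38 >= 31, so high = 5
  low=4, high=5, mid=4: a[4]=35 >= 31, so high = 4
Now low = high = 4, so the insertion index is 4.
Final answer: 4


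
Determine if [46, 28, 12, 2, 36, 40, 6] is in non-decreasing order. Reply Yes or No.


Check consecutive pairs:
  46 <= 28? False
  28 <= 12? False
  12 <= 2? False
  2 <= 36? True
  36 <= 40? True
  40 <= 6? False
4 consecutive pair(s) are out of order, so the list is not sorted.
Final answer: No


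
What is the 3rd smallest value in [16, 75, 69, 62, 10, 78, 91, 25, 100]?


Sort ascending: [10, 16, 25, 62, 69, 75, 78, 91, 100]
The 3rd element (1-indexed) is at index 2.
Value = 25
Final answer: 25


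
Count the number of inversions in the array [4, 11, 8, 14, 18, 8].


For each element, count the later elements that are smaller than it:
  4 (index 0): smaller elements after it = [] -> 0
  11 (index 1): smaller elements after it = [8, 8] -> 2
  8 (index 2): smaller elements after it = [] -> 0
  14 (index 3): smaller elements after it = [8] -> 1
  18 (index 4): smaller elements after it = [8] -> 1
Total inversions = 0 + 2 + 0 + 1 + 1 = 4
Final answer: 4


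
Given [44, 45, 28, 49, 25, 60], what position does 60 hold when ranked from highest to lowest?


Sort descending: [60, 49, 45, 44, 28, 25]
Find 60 in the sorted list.
60 is at position 1.
Final answer: 1


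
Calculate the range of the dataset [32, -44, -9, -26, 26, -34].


Maximum value: 32
Minimum value: -44
Range = 32 - (-44) = 76
Final answer: 76


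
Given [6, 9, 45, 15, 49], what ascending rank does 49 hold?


Sort ascending: [6, 9, 15, 45, 49]
Find 49 in the sorted list.
49 is at position 5 (1-indexed).
Final answer: 5


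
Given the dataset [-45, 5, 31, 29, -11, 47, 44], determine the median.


First, sort the list: [-45, -11, 5, 29, 31, 44, 47]
The list has 7 elements (odd count).
The middle index is 3 (0-based), and the element there is 29.
Final answer: 29


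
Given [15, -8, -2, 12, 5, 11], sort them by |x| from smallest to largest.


Compute absolute values:
  |15| = 15
  |-8| = 8
  |-2| = 2
  |12| = 12
  |5| = 5
  |11| = 11
Absolute values in increasing order: 2 < 5 < 8 < 11 < 12 < 15
Listing the original numbers in that order gives the answer.
Final answer: [-2, 5, -8, 11, 12, 15]


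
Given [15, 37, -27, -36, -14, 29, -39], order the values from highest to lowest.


Original list: [15, 37, -27, -36, -14, 29, -39]
Repeatedly take the largest remaining element:
  Remaining [15, 37, -27, -36, -14, 29, -39] -> largest is 37
  Remaining [15, -27, -36, -14, 29, -39] -> largest is 29
  Remaining [15, -27, -36, -14, -39] -> largest is 15
  Remaining [-27, -36, -14, -39] -> largest is -14
  Remaining [-27, -36, -39] -> largest is -27
  Remaining [-36, -39] -> largest is -36
  Remaining [-39] -> largest is -39
Collecting the picks in order gives the descending list.
Final answer: [37, 29, 15, -14, -27, -36, -39]


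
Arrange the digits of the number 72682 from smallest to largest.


The number 72682 has digits: 7, 2, 6, 8, 2
Sorted: 2, 2, 6, 7, 8
Joining the sorted digits gives the result.
Final answer: 22678


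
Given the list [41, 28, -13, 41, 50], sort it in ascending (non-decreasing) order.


Original list: [41, 28, -13, 41, 50]
Repeatedly take the smallest remaining element:
  Remaining [41, 28, -13, 41, 50] -> smallest is -13
  Remaining [41, 28, 41, 50] -> smallest is 28
  Remaining [41, 41, 50] -> smallest is 41
  Remaining [41, 50] -> smallest is 41
  Remaining [50] -> smallest is 50
Collecting the picks in order gives the sorted list.
Final answer: [-13, 28, 41, 41, 50]


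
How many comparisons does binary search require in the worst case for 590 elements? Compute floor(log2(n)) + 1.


Binary search halves the search space each step.
Maximum comparisons = floor(log2(590)) + 1
log2(590) = 9.2046
floor(log2(590)) = 9, so 9 + 1 = 10
Final answer: 10


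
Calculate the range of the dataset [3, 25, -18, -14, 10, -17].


Maximum value: 25
Minimum value: -18
Range = 25 - (-18) = 43
Final answer: 43


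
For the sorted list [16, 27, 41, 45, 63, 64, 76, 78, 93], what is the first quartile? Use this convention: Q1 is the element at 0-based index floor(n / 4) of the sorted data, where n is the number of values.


The list has n = 9 elements.
Q1 index = floor(9 / 4) = floor(2.25) = 2
Counting from index 0 in the sorted data, the element at index 2 is 41.
Final answer: 41


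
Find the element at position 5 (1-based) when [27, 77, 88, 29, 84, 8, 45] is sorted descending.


Sort descending: [88, 84, 77, 45, 29, 27, 8]
The 5th element (1-indexed) is at index 4.
Value = 29
Final answer: 29


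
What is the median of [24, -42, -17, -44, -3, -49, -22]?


First, sort the list: [-49, -44, -42, -22, -17, -3, 24]
The list has 7 elements (odd count).
The middle index is 3 (0-based), and the element there is -22.
Final answer: -22


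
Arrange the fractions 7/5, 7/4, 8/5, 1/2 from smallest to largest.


Convert to decimal for comparison:
  7/5 = 1.4
  7/4 = 1.75
  8/5 = 1.6
  1/2 = 0.5
Decimals in increasing order: 0.5 < 1.4 < 1.6 < 1.75
Writing each back as its fraction gives the sorted order.
Final answer: 1/2, 7/5, 8/5, 7/4


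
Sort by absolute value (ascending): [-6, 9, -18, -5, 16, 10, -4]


Compute absolute values:
  |-6| = 6
  |9| = 9
  |-18| = 18
  |-5| = 5
  |16| = 16
  |10| = 10
  |-4| = 4
Absolute values in increasing order: 4 < 5 < 6 < 9 < 10 < 16 < 18
Listing the original numbers in that order gives the answer.
Final answer: [-4, -5, -6, 9, 10, 16, -18]


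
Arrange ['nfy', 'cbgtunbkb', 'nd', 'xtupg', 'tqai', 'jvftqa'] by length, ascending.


Compute lengths:
  'nfy' has length 3
  'cbgtunbkb' has length 9
  'nd' has length 2
  'xtupg' has length 5
  'tqai' has length 4
  'jvftqa' has length 6
Lengths in increasing order: 2 < 3 < 4 < 5 < 6 < 9
Listing the words in that order gives the answer.
Final answer: ['nd', 'nfy', 'tqai', 'xtupg', 'jvftqa', 'cbgtunbkb']


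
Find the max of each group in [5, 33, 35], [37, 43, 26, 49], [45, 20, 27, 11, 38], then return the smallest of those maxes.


Find max of each group:
  Group 1: [5, 33, 35] -> max = 35
  Group 2: [37, 43, 26, 49] -> max = 49
  Group 3: [45, 20, 27, 11, 38] -> max = 45
Maxes: [35, 49, 45]
Minimum of maxes = 35
Final answer: 35


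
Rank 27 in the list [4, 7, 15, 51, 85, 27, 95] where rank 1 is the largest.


Sort descending: [95, 85, 51, 27, 15, 7, 4]
Find 27 in the sorted list.
27 is at position 4.
Final answer: 4


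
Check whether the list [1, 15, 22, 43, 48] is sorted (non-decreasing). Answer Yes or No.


Check consecutive pairs:
  1 <= 15? True
  15 <= 22? True
  22 <= 43? True
  43 <= 48? True
Every consecutive pair is in order, so the list is non-decreasing.
Final answer: Yes


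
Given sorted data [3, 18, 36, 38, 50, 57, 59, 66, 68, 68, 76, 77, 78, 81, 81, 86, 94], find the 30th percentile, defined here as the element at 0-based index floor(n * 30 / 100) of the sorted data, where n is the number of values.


The dataset has n = 17 elements.
Index = floor(17 * 30 / 100) = floor(510 / 100) = floor(5.1) = 5
Counting from index 0 in the sorted data, the element at index 5 is 57.
Final answer: 57


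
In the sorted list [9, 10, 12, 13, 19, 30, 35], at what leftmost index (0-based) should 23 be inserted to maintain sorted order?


List is sorted: [9, 10, 12, 13, 19, 30, 35]
We need the leftmost position where 23 can be inserted, i.e. the first index whose element is >= 23 (or the end of the list if none is).
Binary search with low=0, high=7 (0-based indices):
  low=0, high=7, mid=3: a[3]=13 < 23, so low = 4
  low=4, high=7, mid=5: a[5]=30 >= 23, so high = 5
  low=4, high=5, mid=4: a[4]=19 < 23, so low = 5
Now low = high = 5, so the insertion index is 5.
Final answer: 5


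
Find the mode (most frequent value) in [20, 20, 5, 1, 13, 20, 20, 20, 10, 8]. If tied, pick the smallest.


Count the frequency of each value:
  1 appears 1 time(s)
  5 appears 1 time(s)
  8 appears 1 time(s)
  10 appears 1 time(s)
  13 appears 1 time(s)
  20 appears 5 time(s)
Maximum frequency is 5.
Only 20 reaches that frequency, so it is the mode.
Final answer: 20


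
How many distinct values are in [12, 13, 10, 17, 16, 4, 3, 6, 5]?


List all unique values:
Distinct values: [3, 4, 5, 6, 10, 12, 13, 16, 17]
Count = 9
Final answer: 9


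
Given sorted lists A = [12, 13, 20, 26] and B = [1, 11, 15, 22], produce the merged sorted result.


List A: [12, 13, 20, 26]
List B: [1, 11, 15, 22]
Repeatedly compare the front elements and take the smaller:
  12 vs 1 -> take 1
  12 vs 11 -> take 11
  12 vs 15 -> take 12
  13 vs 15 -> take 13
  20 vs 15 -> take 15
  20 vs 22 -> take 20
  26 vs 22 -> take 22
  B is exhausted; append the rest of A: [26]
Final answer: [1, 11, 12, 13, 15, 20, 22, 26]


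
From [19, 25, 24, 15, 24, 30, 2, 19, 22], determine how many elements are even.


Check each element:
  19 is odd
  25 is odd
  24 is even
  15 is odd
  24 is even
  30 is even
  2 is even
  19 is odd
  22 is even
Evens: [24, 24, 30, 2, 22]
Count of evens = 5
Final answer: 5


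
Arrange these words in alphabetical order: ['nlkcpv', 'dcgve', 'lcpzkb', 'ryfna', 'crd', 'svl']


Compare strings character by character (the first differing letter decides):
  'crd' < 'dcgve' since 'c' < 'd' at position 1
  'dcgve' < 'lcpzkb' since 'd' < 'l' at position 1
  'lcpzkb' < 'nlkcpv' since 'l' < 'n' at position 1
  'nlkcpv' < 'ryfna' since 'n' < 'r' at position 1
  'ryfna' < 'svl' since 'r' < 's' at position 1
Chaining these comparisons gives the alphabetical order.
Final answer: ['crd', 'dcgve', 'lcpzkb', 'nlkcpv', 'ryfna', 'svl']


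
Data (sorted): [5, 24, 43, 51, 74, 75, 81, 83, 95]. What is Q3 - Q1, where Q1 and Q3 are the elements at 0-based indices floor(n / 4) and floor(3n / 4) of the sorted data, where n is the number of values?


The data has n = 9 elements.
Q1 index = floor(9 / 4) = floor(2.25) = 2; Q3 index = floor(3 * 9 / 4) = floor(6.75) = 6
Q1 = element at index 2 = 43
Q3 = element at index 6 = 81
IQR = 81 - 43 = 38
Final answer: 38


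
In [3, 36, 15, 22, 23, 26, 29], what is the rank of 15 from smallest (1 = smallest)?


Sort ascending: [3, 15, 22, 23, 26, 29, 36]
Find 15 in the sorted list.
15 is at position 2 (1-indexed).
Final answer: 2


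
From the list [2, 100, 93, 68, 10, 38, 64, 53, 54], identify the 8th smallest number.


Sort ascending: [2, 10, 38, 53, 54, 64, 68, 93, 100]
The 8th element (1-indexed) is at index 7.
Value = 93
Final answer: 93


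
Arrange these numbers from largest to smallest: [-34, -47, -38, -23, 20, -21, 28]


Original list: [-34, -47, -38, -23, 20, -21, 28]
Repeatedly take the largest remaining element:
  Remaining [-34, -47, -38, -23, 20, -21, 28] -> largest is 28
  Remaining [-34, -47, -38, -23, 20, -21] -> largest is 20
  Remaining [-34, -47, -38, -23, -21] -> largest is -21
  Remaining [-34, -47, -38, -23] -> largest is -23
  Remaining [-34, -47, -38] -> largest is -34
  Remaining [-47, -38] -> largest is -38
  Remaining [-47] -> largest is -47
Collecting the picks in order gives the descending list.
Final answer: [28, 20, -21, -23, -34, -38, -47]


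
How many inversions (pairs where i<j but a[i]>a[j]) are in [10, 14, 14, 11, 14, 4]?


For each element, count the later elements that are smaller than it:
  10 (index 0): smaller elements after it = [4] -> 1
  14 (index 1): smaller elements after it = [11, 4] -> 2
  14 (index 2): smaller elements after it = [11, 4] -> 2
  11 (index 3): smaller elements after it = [4] -> 1
  14 (index 4): smaller elements after it = [4] -> 1
Total inversions = 1 + 2 + 2 + 1 + 1 = 7
Final answer: 7


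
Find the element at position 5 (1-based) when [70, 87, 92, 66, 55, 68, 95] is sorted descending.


Sort descending: [95, 92, 87, 70, 68, 66, 55]
The 5th element (1-indexed) is at index 4.
Value = 68
Final answer: 68


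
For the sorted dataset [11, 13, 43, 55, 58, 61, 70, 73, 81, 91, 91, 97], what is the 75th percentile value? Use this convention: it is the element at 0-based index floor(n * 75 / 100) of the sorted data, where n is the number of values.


The dataset has n = 12 elements.
Index = floor(12 * 75 / 100) = floor(900 / 100) = floor(9) = 9
Counting from index 0 in the sorted data, the element at index 9 is 91.
Final answer: 91


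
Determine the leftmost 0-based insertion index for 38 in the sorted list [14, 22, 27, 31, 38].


List is sorted: [14, 22, 27, 31, 38]
We need the leftmost position where 38 can be inserted, i.e. the first index whose element is >= 38 (or the end of the list if none is).
Binary search with low=0, high=5 (0-based indices):
  low=0, high=5, mid=2: a[2]=27 < 38, so low = 3
  low=3, high=5, mid=4: a[4]=38 >= 38, so high = 4
  low=3, high=4, mid=3: a[3]=31 < 38, so low = 4
Now low = high = 4, so the insertion index is 4.
Final answer: 4


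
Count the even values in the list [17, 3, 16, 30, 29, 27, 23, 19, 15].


Check each element:
  17 is odd
  3 is odd
  16 is even
  30 is even
  29 is odd
  27 is odd
  23 is odd
  19 is odd
  15 is odd
Evens: [16, 30]
Count of evens = 2
Final answer: 2


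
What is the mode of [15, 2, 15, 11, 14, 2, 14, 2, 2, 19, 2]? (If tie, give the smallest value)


Count the frequency of each value:
  2 appears 5 time(s)
  11 appears 1 time(s)
  14 appears 2 time(s)
  15 appears 2 time(s)
  19 appears 1 time(s)
Maximum frequency is 5.
Only 2 reaches that frequency, so it is the mode.
Final answer: 2


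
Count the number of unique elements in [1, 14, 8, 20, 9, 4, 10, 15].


List all unique values:
Distinct values: [1, 4, 8, 9, 10, 14, 15, 20]
Count = 8
Final answer: 8


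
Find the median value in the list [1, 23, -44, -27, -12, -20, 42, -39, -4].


First, sort the list: [-44, -39, -27, -20, -12, -4, 1, 23, 42]
The list has 9 elements (odd count).
The middle index is 4 (0-based), and the element there is -12.
Final answer: -12


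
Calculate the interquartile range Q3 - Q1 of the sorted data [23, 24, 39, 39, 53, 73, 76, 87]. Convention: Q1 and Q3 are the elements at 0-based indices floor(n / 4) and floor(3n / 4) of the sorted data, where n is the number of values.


The data has n = 8 elements.
Q1 index = floor(8 / 4) = floor(2) = 2; Q3 index = floor(3 * 8 / 4) = floor(6) = 6
Q1 = element at index 2 = 39
Q3 = element at index 6 = 76
IQR = 76 - 39 = 37
Final answer: 37


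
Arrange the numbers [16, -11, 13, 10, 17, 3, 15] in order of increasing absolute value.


Compute absolute values:
  |16| = 16
  |-11| = 11
  |13| = 13
  |10| = 10
  |17| = 17
  |3| = 3
  |15| = 15
Absolute values in increasing order: 3 < 10 < 11 < 13 < 15 < 16 < 17
Listing the original numbers in that order gives the answer.
Final answer: [3, 10, -11, 13, 15, 16, 17]


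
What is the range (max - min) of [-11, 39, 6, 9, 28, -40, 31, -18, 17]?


Maximum value: 39
Minimum value: -40
Range = 39 - (-40) = 79
Final answer: 79


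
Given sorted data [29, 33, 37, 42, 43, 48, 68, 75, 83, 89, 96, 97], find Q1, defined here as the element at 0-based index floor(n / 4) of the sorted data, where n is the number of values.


The list has n = 12 elements.
Q1 index = floor(12 / 4) = floor(3) = 3
Counting from index 0 in the sorted data, the element at index 3 is 42.
Final answer: 42


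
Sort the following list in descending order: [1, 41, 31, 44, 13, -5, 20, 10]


Original list: [1, 41, 31, 44, 13, -5, 20, 10]
Repeatedly take the largest remaining element:
  Remaining [1, 41, 31, 44, 13, -5, 20, 10] -> largest is 44
  Remaining [1, 41, 31, 13, -5, 20, 10] -> largest is 41
  Remaining [1, 31, 13, -5, 20, 10] -> largest is 31
  Remaining [1, 13, -5, 20, 10] -> largest is 20
  Remaining [1, 13, -5, 10] -> largest is 13
  Remaining [1, -5, 10] -> largest is 10
  Remaining [1, -5] -> largest is 1
  Remaining [-5] -> largest is -5
Collecting the picks in order gives the descending list.
Final answer: [44, 41, 31, 20, 13, 10, 1, -5]


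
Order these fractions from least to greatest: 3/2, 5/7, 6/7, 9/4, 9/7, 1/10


Convert to decimal for comparison:
  3/2 = 1.5
  5/7 = 0.7143
  6/7 = 0.8571
  9/4 = 2.25
  9/7 = 1.2857
  1/10 = 0.1
Decimals in increasing order: 0.1 < 0.7143 < 0.8571 < 1.2857 < 1.5 < 2.25
Writing each back as its fraction gives the sorted order.
Final answer: 1/10, 5/7, 6/7, 9/7, 3/2, 9/4


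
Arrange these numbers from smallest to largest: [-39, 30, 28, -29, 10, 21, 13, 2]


Original list: [-39, 30, 28, -29, 10, 21, 13, 2]
Repeatedly take the smallest remaining element:
  Remaining [-39, 30, 28, -29, 10, 21, 13, 2] -> smallest is -39
  Remaining [30, 28, -29, 10, 21, 13, 2] -> smallest is -29
  Remaining [30, 28, 10, 21, 13, 2] -> smallest is 2
  Remaining [30, 28, 10, 21, 13] -> smallest is 10
  Remaining [30, 28, 21, 13] -> smallest is 13
  Remaining [30, 28, 21] -> smallest is 21
  Remaining [30, 28] -> smallest is 28
  Remaining [30] -> smallest is 30
Collecting the picks in order gives the sorted list.
Final answer: [-39, -29, 2, 10, 13, 21, 28, 30]


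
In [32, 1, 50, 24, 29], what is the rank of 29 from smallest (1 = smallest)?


Sort ascending: [1, 24, 29, 32, 50]
Find 29 in the sorted list.
29 is at position 3 (1-indexed).
Final answer: 3


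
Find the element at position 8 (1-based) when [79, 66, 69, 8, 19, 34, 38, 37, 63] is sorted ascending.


Sort ascending: [8, 19, 34, 37, 38, 63, 66, 69, 79]
The 8th element (1-indexed) is at index 7.
Value = 69
Final answer: 69


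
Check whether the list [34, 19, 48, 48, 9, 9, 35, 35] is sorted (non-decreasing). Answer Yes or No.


Check consecutive pairs:
  34 <= 19? False
  19 <= 48? True
  48 <= 48? True
  48 <= 9? False
  9 <= 9? True
  9 <= 35? True
  35 <= 35? True
2 consecutive pair(s) are out of order, so the list is not sorted.
Final answer: No


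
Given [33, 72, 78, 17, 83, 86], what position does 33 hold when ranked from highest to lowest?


Sort descending: [86, 83, 78, 72, 33, 17]
Find 33 in the sorted list.
33 is at position 5.
Final answer: 5


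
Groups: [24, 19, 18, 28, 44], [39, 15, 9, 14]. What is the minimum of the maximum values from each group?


Find max of each group:
  Group 1: [24, 19, 18, 28, 44] -> max = 44
  Group 2: [39, 15, 9, 14] -> max = 39
Maxes: [44, 39]
Minimum of maxes = 39
Final answer: 39


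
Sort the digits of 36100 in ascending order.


The number 36100 has digits: 3, 6, 1, 0, 0
Sorted: 0, 0, 1, 3, 6
Joining the sorted digits gives the result.
Final answer: 00136


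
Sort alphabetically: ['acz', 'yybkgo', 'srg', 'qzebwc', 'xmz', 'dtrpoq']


Compare strings character by character (the first differing letter decides):
  'acz' < 'dtrpoq' since 'a' < 'd' at position 1
  'dtrpoq' < 'qzebwc' since 'd' < 'q' at position 1
  'qzebwc' < 'srg' since 'q' < 's' at position 1
  'srg' < 'xmz' since 's' < 'x' at position 1
  'xmz' < 'yybkgo' since 'x' < 'y' at position 1
Chaining these comparisons gives the alphabetical order.
Final answer: ['acz', 'dtrpoq', 'qzebwc', 'srg', 'xmz', 'yybkgo']


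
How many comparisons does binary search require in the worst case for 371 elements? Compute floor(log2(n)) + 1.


Binary search halves the search space each step.
Maximum comparisons = floor(log2(371)) + 1
log2(371) = 8.5353
floor(log2(371)) = 8, so 8 + 1 = 9
Final answer: 9


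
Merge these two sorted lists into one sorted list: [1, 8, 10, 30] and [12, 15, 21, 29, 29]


List A: [1, 8, 10, 30]
List B: [12, 15, 21, 29, 29]
Repeatedly compare the front elements and take the smaller:
  1 vs 12 -> take 1
  8 vs 12 -> take 8
  10 vs 12 -> take 10
  30 vs 12 -> take 12
  30 vs 15 -> take 15
  30 vs 21 -> take 21
  30 vs 29 -> take 29
  30 vs 29 -> take 29
  B is exhausted; append the rest of A: [30]
Final answer: [1, 8, 10, 12, 15, 21, 29, 29, 30]


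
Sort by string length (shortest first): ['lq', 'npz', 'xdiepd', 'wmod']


Compute lengths:
  'lq' has length 2
  'npz' has length 3
  'xdiepd' has length 6
  'wmod' has length 4
Lengths in increasing order: 2 < 3 < 4 < 6
Listing the words in that order gives the answer.
Final answer: ['lq', 'npz', 'wmod', 'xdiepd']


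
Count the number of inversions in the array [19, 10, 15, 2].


For each element, count the later elements that are smaller than it:
  19 (index 0): smaller elements after it = [10, 15, 2] -> 3
  10 (index 1): smaller elements after it = [2] -> 1
  15 (index 2): smaller elements after it = [2] -> 1
Total inversions = 3 + 1 + 1 = 5
Final answer: 5


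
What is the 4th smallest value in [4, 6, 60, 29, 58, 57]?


Sort ascending: [4, 6, 29, 57, 58, 60]
The 4th element (1-indexed) is at index 3.
Value = 57
Final answer: 57


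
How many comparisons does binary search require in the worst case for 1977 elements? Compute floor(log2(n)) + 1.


Binary search halves the search space each step.
Maximum comparisons = floor(log2(1977)) + 1
log2(1977) = 10.9491
floor(log2(1977)) = 10, so 10 + 1 = 11
Final answer: 11


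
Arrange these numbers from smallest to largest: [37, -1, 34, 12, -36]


Original list: [37, -1, 34, 12, -36]
Repeatedly take the smallest remaining element:
  Remaining [37, -1, 34, 12, -36] -> smallest is -36
  Remaining [37, -1, 34, 12] -> smallest is -1
  Remaining [37, 34, 12] -> smallest is 12
  Remaining [37, 34] -> smallest is 34
  Remaining [37] -> smallest is 37
Collecting the picks in order gives the sorted list.
Final answer: [-36, -1, 12, 34, 37]


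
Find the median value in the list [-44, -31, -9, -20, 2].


First, sort the list: [-44, -31, -20, -9, 2]
The list has 5 elements (odd count).
The middle index is 2 (0-based), and the element there is -20.
Final answer: -20


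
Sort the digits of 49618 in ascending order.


The number 49618 has digits: 4, 9, 6, 1, 8
Sorted: 1, 4, 6, 8, 9
Joining the sorted digits gives the result.
Final answer: 14689


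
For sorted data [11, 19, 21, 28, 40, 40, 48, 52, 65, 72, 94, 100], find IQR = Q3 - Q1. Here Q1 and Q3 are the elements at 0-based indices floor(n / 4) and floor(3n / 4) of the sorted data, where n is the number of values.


The data has n = 12 elements.
Q1 index = floor(12 / 4) = floor(3) = 3; Q3 index = floor(3 * 12 / 4) = floor(9) = 9
Q1 = element at index 3 = 28
Q3 = element at index 9 = 72
IQR = 72 - 28 = 44
Final answer: 44


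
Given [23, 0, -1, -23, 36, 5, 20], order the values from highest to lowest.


Original list: [23, 0, -1, -23, 36, 5, 20]
Repeatedly take the largest remaining element:
  Remaining [23, 0, -1, -23, 36, 5, 20] -> largest is 36
  Remaining [23, 0, -1, -23, 5, 20] -> largest is 23
  Remaining [0, -1, -23, 5, 20] -> largest is 20
  Remaining [0, -1, -23, 5] -> largest is 5
  Remaining [0, -1, -23] -> largest is 0
  Remaining [-1, -23] -> largest is -1
  Remaining [-23] -> largest is -23
Collecting the picks in order gives the descending list.
Final answer: [36, 23, 20, 5, 0, -1, -23]


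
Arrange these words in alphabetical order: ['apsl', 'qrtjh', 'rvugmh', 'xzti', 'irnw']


Compare strings character by character (the first differing letter decides):
  'apsl' < 'irnw' since 'a' < 'i' at position 1
  'irnw' < 'qrtjh' since 'i' < 'q' at position 1
  'qrtjh' < 'rvugmh' since 'q' < 'r' at position 1
  'rvugmh' < 'xzti' since 'r' < 'x' at position 1
Chaining these comparisons gives the alphabetical order.
Final answer: ['apsl', 'irnw', 'qrtjh', 'rvugmh', 'xzti']


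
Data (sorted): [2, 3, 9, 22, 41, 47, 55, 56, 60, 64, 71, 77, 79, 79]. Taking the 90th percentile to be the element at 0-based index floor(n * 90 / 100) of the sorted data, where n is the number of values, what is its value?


The dataset has n = 14 elements.
Index = floor(14 * 90 / 100) = floor(1260 / 100) = floor(12.6) = 12
Counting from index 0 in the sorted data, the element at index 12 is 79.
Final answer: 79


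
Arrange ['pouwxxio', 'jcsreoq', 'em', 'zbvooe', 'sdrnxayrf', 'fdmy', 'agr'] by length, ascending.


Compute lengths:
  'pouwxxio' has length 8
  'jcsreoq' has length 7
  'em' has length 2
  'zbvooe' has length 6
  'sdrnxayrf' has length 9
  'fdmy' has length 4
  'agr' has length 3
Lengths in increasing order: 2 < 3 < 4 < 6 < 7 < 8 < 9
Listing the words in that order gives the answer.
Final answer: ['em', 'agr', 'fdmy', 'zbvooe', 'jcsreoq', 'pouwxxio', 'sdrnxayrf']


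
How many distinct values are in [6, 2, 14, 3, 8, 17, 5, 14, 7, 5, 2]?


List all unique values:
Distinct values: [2, 3, 5, 6, 7, 8, 14, 17]
Count = 8
Final answer: 8


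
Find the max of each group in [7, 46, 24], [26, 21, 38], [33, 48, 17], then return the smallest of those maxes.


Find max of each group:
  Group 1: [7, 46, 24] -> max = 46
  Group 2: [26, 21, 38] -> max = 38
  Group 3: [33, 48, 17] -> max = 48
Maxes: [46, 38, 48]
Minimum of maxes = 38
Final answer: 38


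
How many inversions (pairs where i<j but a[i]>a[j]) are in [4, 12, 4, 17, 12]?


For each element, count the later elements that are smaller than it:
  4 (index 0): smaller elements after it = [] -> 0
  12 (index 1): smaller elements after it = [4] -> 1
  4 (index 2): smaller elements after it = [] -> 0
  17 (index 3): smaller elements after it = [12] -> 1
Total inversions = 0 + 1 + 0 + 1 = 2
Final answer: 2


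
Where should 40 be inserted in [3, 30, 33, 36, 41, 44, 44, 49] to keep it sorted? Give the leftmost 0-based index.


List is sorted: [3, 30, 33, 36, 41, 44, 44, 49]
We need the leftmost position where 40 can be inserted, i.e. the first index whose element is >= 40 (or the end of the list if none is).
Binary search with low=0, high=8 (0-based indices):
  low=0, high=8, mid=4: a[4]=41 >= 40, so high = 4
  low=0, high=4, mid=2: a[2]=33 < 40, so low = 3
  low=3, high=4, mid=3: a[3]=36 < 40, so low = 4
Now low = high = 4, so the insertion index is 4.
Final answer: 4


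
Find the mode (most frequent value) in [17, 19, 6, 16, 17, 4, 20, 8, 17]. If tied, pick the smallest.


Count the frequency of each value:
  4 appears 1 time(s)
  6 appears 1 time(s)
  8 appears 1 time(s)
  16 appears 1 time(s)
  17 appears 3 time(s)
  19 appears 1 time(s)
  20 appears 1 time(s)
Maximum frequency is 3.
Only 17 reaches that frequency, so it is the mode.
Final answer: 17
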